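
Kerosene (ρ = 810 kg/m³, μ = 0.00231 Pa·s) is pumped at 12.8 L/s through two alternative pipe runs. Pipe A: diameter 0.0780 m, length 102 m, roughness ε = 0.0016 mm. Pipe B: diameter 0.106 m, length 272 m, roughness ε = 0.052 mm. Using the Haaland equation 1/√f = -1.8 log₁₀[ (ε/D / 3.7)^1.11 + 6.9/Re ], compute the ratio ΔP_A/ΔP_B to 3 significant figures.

ΔP_A/ΔP_B ≈ 1.51

Pipe A: V = Q/A = 0.0128/0.004778 = 2.679 m/s; Re = 7.327e+04; ε/D = 2.05e-05; Haaland → f = 0.0191; ΔP_A = f(L/D)(ρV²/2) = 7.26e+04 Pa.
Pipe B: V = Q/A = 0.0128/0.008825 = 1.45 m/s; Re = 5.391e+04; ε/D = 0.000491; Haaland → f = 0.02194; ΔP_B = f(L/D)(ρV²/2) = 4.798e+04 Pa.
ΔP_A/ΔP_B = 7.26e+04/4.798e+04 = 1.51.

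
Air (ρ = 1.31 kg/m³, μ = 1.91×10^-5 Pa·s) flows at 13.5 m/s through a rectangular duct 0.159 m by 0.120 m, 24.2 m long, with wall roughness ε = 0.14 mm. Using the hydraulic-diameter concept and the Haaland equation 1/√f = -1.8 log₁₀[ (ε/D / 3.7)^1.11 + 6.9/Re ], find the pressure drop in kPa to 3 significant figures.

Hydraulic diameter D_h = 4A/P = 4·(0.159·0.12)/(2·(0.159+0.12)) = 0.07632/0.558 = 0.1368 m.
Re = ρVD_h/μ = 1.31·13.5·0.1368/1.91e-05 = 1.266e+05.
ε/D_h = 0.00014/0.1368 = 0.00102; Haaland gives 1/√f = -1.8 log₁₀[0.000112+5.45e-05] = 6.8, so f = 0.02163.
ΔP = f(L/D_h)(ρV²/2) = 0.02163·24.2/0.1368·119.4 = 456.8 Pa.
ΔP = 0.457 kPa.

ΔP ≈ 0.457 kPa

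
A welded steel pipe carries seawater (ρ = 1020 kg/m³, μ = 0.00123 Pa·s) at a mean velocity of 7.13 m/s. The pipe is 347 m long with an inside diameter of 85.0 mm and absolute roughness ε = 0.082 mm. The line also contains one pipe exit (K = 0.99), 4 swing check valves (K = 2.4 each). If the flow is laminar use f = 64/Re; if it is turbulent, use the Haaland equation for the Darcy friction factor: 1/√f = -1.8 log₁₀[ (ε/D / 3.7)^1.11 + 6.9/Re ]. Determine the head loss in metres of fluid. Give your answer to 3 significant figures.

Reynolds number Re = ρVD/μ = 1020 · 7.13 · 0.085 / 0.00123 = 5.026e+05.
Re > 4000 → turbulent. Relative roughness ε/D = 8.2e-05/0.085 = 0.000965. Haaland: 1/√f = -1.8 log₁₀[(0.000965/3.7)^1.11 + 6.9/5.026e+05] = -1.8 log₁₀[0.000105 + 1.37e-05] = 7.065, so f = 0.02004.
Total minor-loss coefficient ΣK = 1·0.99 + 4·2.4 = 10.6.
ΔP = [f·L/D + ΣK]·(ρV²/2) = [0.02004·347/0.085 + 10.6]·(1020·7.13²/2) = [81.8 + 10.6]·2.593e+04 = 2.395e+06 Pa.
Head loss h_f = ΔP/(ρg) = 2.395e+06/(1020·9.81) = 239 m.

h_f ≈ 239 m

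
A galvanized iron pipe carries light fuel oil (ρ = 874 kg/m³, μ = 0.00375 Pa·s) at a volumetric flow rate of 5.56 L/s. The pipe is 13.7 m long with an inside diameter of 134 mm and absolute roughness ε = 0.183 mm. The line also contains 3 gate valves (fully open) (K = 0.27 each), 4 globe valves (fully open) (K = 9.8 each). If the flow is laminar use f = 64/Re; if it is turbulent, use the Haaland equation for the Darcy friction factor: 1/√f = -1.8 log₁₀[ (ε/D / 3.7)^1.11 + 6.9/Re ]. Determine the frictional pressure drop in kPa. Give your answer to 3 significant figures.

Q = 5.56 L/s = 5.56/1000 = 0.00556 m³/s.
Cross-sectional area A = πD²/4 = π(0.134)²/4 = 0.0141 m²; mean velocity V = Q/A = 0.00556/0.0141 = 0.3943 m/s.
Reynolds number Re = ρVD/μ = 874 · 0.3943 · 0.134 / 0.00375 = 1.231e+04.
Re > 4000 → turbulent. Relative roughness ε/D = 0.000183/0.134 = 0.00137. Haaland: 1/√f = -1.8 log₁₀[(0.00137/3.7)^1.11 + 6.9/1.231e+04] = -1.8 log₁₀[0.000155 + 0.00056] = 5.662, so f = 0.03119.
Total minor-loss coefficient ΣK = 3·0.27 + 4·9.8 = 40.
ΔP = [f·L/D + ΣK]·(ρV²/2) = [0.03119·13.7/0.134 + 40]·(874·0.3943²/2) = [3.189 + 40]·67.93 = 2934 Pa.
ΔP = 2934 Pa = 2.93 kPa.

ΔP ≈ 2.93 kPa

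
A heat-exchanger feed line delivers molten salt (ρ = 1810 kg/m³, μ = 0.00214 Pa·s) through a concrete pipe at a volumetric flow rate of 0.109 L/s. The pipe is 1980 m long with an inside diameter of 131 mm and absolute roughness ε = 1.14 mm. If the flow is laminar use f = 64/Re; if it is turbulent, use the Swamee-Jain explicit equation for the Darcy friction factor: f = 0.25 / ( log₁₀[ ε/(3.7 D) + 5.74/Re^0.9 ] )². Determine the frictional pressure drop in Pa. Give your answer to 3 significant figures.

Q = 0.109 L/s = 0.109/1000 = 0.000109 m³/s.
Cross-sectional area A = πD²/4 = π(0.131)²/4 = 0.01348 m²; mean velocity V = Q/A = 0.000109/0.01348 = 0.008087 m/s.
Reynolds number Re = ρVD/μ = 1810 · 0.008087 · 0.131 / 0.00214 = 896.
Re < 2300 → laminar flow, so f = 64/Re = 64/896 = 0.07142 (the turbulent correlation is not needed).
Darcy-Weisbach: ΔP = f(L/D)(ρV²/2) = 0.07142·(1980/0.131)·(1810·0.008087²/2) = 0.07142·1.511e+04·0.05919 = 63.9 Pa.

ΔP ≈ 63.9 Pa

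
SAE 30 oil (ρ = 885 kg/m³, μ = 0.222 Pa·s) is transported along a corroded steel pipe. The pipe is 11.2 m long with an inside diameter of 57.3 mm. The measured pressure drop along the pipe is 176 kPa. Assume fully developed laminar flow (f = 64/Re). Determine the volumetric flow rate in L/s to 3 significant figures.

For laminar flow, f = 64/Re with Re = ρVD/μ, so Darcy-Weisbach reduces to ΔP = 32μLV/D². Solving for V: V = ΔP·D²/(32μL) = 1.76e+05·(0.0573)²/(32·0.222·11.2) = 7.263 m/s.
Check: Re = ρVD/μ = 885·7.263·0.0573/0.222 = 1659 < 2300, so the laminar assumption holds.
Q = V·A = 7.263·(π/4·0.0573²) = 0.01873 m³/s = 18.7 L/s.

Q ≈ 18.7 L/s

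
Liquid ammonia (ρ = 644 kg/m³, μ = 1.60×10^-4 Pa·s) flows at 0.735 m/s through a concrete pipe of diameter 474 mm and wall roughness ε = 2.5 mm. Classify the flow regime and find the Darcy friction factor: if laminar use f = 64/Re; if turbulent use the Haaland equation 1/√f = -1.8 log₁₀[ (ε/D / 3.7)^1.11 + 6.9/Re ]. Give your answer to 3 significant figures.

Re = ρVD/μ = 644·0.735·0.474/0.00016 = 1.402e+06.
Re > 4000 → turbulent. ε/D = 0.0025/0.474 = 0.00527; Haaland: 1/√f = -1.8 log₁₀[0.000693 + 4.92e-06] = 5.681, so f = 0.03099.

f ≈ 0.0310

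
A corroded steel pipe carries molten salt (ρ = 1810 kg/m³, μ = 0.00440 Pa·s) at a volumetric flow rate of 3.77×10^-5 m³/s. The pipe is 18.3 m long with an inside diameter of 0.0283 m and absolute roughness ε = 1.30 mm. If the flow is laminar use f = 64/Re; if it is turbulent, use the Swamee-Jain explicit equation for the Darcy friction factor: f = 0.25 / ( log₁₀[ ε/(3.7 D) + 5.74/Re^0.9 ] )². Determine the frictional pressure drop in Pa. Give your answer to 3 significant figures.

ΔP ≈ 193 Pa

Cross-sectional area A = πD²/4 = π(0.0283)²/4 = 0.000629 m²; mean velocity V = Q/A = 3.77e-05/0.000629 = 0.05993 m/s.
Reynolds number Re = ρVD/μ = 1810 · 0.05993 · 0.0283 / 0.0044 = 697.7.
Re < 2300 → laminar flow, so f = 64/Re = 64/697.7 = 0.09173 (the turbulent correlation is not needed).
Darcy-Weisbach: ΔP = f(L/D)(ρV²/2) = 0.09173·(18.3/0.0283)·(1810·0.05993²/2) = 0.09173·646.6·3.251 = 192.8 Pa.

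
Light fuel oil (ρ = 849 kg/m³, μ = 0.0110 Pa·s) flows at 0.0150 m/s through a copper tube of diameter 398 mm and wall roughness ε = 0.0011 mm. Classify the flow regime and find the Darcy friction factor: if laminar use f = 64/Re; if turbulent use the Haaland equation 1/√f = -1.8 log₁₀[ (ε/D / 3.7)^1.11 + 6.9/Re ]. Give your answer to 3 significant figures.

f ≈ 0.139

Re = ρVD/μ = 849·0.015·0.398/0.011 = 460.8.
Re < 2300 → laminar, so f = 64/Re = 0.1389 (roughness is irrelevant in laminar flow).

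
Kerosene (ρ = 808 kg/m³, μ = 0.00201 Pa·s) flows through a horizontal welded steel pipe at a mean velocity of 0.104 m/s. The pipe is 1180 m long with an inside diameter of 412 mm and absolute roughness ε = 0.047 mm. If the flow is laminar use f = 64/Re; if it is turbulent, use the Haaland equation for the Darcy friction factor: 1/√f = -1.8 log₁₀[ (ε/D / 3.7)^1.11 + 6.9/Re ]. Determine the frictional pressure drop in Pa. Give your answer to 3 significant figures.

ΔP ≈ 337 Pa

Reynolds number Re = ρVD/μ = 808 · 0.104 · 0.412 / 0.00201 = 1.722e+04.
Re > 4000 → turbulent. Relative roughness ε/D = 4.7e-05/0.412 = 0.000114. Haaland: 1/√f = -1.8 log₁₀[(0.000114/3.7)^1.11 + 6.9/1.722e+04] = -1.8 log₁₀[9.84e-06 + 0.000401] = 6.096, so f = 0.02691.
Darcy-Weisbach: ΔP = f(L/D)(ρV²/2) = 0.02691·(1180/0.412)·(808·0.104²/2) = 0.02691·2864·4.37 = 336.8 Pa.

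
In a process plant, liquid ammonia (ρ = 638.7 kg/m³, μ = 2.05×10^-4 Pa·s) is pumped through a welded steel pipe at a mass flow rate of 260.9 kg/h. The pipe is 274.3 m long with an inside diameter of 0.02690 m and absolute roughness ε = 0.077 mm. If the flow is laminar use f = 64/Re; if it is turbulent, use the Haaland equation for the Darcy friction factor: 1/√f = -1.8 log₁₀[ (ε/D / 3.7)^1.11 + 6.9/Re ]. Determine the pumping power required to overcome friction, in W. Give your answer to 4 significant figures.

P ≈ 0.4680 W

ṁ = 260.9 kg/h = 260.9/3600 = 0.07247 kg/s.
A = πD²/4 = π(0.0269)²/4 = 0.0005683 m²; mean velocity V = ṁ/(ρA) = 0.07247/(638.7 · 0.0005683) = 0.1997 m/s.
Reynolds number Re = ρVD/μ = 638.7 · 0.1997 · 0.0269 / 0.000205 = 1.673e+04.
Re > 4000 → turbulent. Relative roughness ε/D = 7.7e-05/0.0269 = 0.00286. Haaland: 1/√f = -1.8 log₁₀[(0.00286/3.7)^1.11 + 6.9/1.673e+04] = -1.8 log₁₀[0.000352 + 0.000412] = 5.61, so f = 0.03177.
Darcy-Weisbach: ΔP = f(L/D)(ρV²/2) = 0.03177·(274.3/0.0269)·(638.7·0.1997²/2) = 0.03177·1.02e+04·12.73 = 4124 Pa.
Q = ṁ/ρ = 0.07247/638.7 = 0.0001135 m³/s.
Pumping power P = QΔP = 0.0001135·4124 = 0.46796 W = 0.4680 W.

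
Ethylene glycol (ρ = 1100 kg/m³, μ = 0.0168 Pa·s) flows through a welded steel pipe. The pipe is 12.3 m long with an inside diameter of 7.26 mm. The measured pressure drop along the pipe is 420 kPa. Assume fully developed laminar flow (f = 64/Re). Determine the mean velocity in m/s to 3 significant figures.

V ≈ 3.35 m/s

For laminar flow, f = 64/Re with Re = ρVD/μ, so Darcy-Weisbach reduces to ΔP = 32μLV/D². Solving for V: V = ΔP·D²/(32μL) = 4.2e+05·(0.00726)²/(32·0.0168·12.3) = 3.348 m/s.
Check: Re = ρVD/μ = 1100·3.348·0.00726/0.0168 = 1591 < 2300, so the laminar assumption holds.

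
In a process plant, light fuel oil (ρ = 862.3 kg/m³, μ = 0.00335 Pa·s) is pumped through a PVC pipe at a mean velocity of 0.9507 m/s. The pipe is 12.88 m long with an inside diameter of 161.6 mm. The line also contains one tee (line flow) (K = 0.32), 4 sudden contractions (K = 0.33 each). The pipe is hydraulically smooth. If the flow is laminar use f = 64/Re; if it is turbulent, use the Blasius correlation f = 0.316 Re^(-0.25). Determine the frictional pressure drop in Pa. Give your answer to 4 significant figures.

ΔP ≈ 1335 Pa

Reynolds number Re = ρVD/μ = 862.3 · 0.9507 · 0.1616 / 0.00335 = 3.955e+04.
Re > 4000 → turbulent. Smooth-pipe (Blasius): f = 0.316 Re^(-0.25) = 0.316/(3.955e+04)^0.25 = 0.02241.
Total minor-loss coefficient ΣK = 1·0.32 + 4·0.33 = 1.64.
ΔP = [f·L/D + ΣK]·(ρV²/2) = [0.02241·12.88/0.1616 + 1.64]·(862.3·0.9507²/2) = [1.786 + 1.64]·389.7 = 1335 Pa.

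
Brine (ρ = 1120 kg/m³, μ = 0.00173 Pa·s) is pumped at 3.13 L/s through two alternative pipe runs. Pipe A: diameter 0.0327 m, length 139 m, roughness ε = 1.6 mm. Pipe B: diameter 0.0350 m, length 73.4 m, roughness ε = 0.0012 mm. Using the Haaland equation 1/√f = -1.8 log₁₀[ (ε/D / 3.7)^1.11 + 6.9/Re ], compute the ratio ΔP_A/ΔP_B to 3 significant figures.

Pipe A: V = Q/A = 0.00313/0.0008398 = 3.727 m/s; Re = 7.89e+04; ε/D = 0.0489; Haaland → f = 0.07129; ΔP_A = f(L/D)(ρV²/2) = 2.357e+06 Pa.
Pipe B: V = Q/A = 0.00313/0.0009621 = 3.253 m/s; Re = 7.372e+04; ε/D = 3.43e-05; Haaland → f = 0.01913; ΔP_B = f(L/D)(ρV²/2) = 2.378e+05 Pa.
ΔP_A/ΔP_B = 2.357e+06/2.378e+05 = 9.91.

ΔP_A/ΔP_B ≈ 9.91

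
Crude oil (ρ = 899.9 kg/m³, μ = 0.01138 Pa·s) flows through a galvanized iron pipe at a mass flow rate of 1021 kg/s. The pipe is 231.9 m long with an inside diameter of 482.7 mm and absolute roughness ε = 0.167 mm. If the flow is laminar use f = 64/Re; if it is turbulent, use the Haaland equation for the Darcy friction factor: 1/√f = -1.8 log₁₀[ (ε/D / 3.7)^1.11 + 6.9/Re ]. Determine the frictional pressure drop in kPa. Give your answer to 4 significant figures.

ΔP ≈ 145.3 kPa

A = πD²/4 = π(0.4827)²/4 = 0.183 m²; mean velocity V = ṁ/(ρA) = 1021/(899.9 · 0.183) = 6.2 m/s.
Reynolds number Re = ρVD/μ = 899.9 · 6.2 · 0.4827 / 0.0114 = 2.367e+05.
Re > 4000 → turbulent. Relative roughness ε/D = 0.000167/0.4827 = 0.000346. Haaland: 1/√f = -1.8 log₁₀[(0.000346/3.7)^1.11 + 6.9/2.367e+05] = -1.8 log₁₀[3.37e-05 + 2.92e-05] = 7.563, so f = 0.01748.
Darcy-Weisbach: ΔP = f(L/D)(ρV²/2) = 0.01748·(231.9/0.4827)·(899.9·6.2²/2) = 0.01748·480.4·1.73e+04 = 1.453e+05 Pa.
ΔP = 1.453e+05 Pa = 145.3 kPa.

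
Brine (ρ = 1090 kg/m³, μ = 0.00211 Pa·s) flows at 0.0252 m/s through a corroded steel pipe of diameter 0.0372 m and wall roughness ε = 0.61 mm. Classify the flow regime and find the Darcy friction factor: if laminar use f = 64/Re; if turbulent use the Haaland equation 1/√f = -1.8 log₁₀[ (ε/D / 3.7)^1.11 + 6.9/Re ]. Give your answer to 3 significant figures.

f ≈ 0.132

Re = ρVD/μ = 1090·0.0252·0.0372/0.00211 = 484.3.
Re < 2300 → laminar, so f = 64/Re = 0.1322 (roughness is irrelevant in laminar flow).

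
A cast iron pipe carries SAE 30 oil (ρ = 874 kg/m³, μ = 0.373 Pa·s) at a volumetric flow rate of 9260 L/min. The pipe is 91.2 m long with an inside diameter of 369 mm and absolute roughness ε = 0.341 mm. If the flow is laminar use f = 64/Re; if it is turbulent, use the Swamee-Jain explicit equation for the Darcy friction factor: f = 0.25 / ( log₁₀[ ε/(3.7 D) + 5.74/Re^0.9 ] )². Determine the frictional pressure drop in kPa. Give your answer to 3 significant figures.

Q = 9260 L/min = 9260/60000 = 0.1543 m³/s.
Cross-sectional area A = πD²/4 = π(0.369)²/4 = 0.1069 m²; mean velocity V = Q/A = 0.1543/0.1069 = 1.443 m/s.
Reynolds number Re = ρVD/μ = 874 · 1.443 · 0.369 / 0.373 = 1248.
Re < 2300 → laminar flow, so f = 64/Re = 64/1248 = 0.05129 (the turbulent correlation is not needed).
Darcy-Weisbach: ΔP = f(L/D)(ρV²/2) = 0.05129·(91.2/0.369)·(874·1.443²/2) = 0.05129·247.2·910.2 = 1.154e+04 Pa.
ΔP = 1.154e+04 Pa = 11.5 kPa.

ΔP ≈ 11.5 kPa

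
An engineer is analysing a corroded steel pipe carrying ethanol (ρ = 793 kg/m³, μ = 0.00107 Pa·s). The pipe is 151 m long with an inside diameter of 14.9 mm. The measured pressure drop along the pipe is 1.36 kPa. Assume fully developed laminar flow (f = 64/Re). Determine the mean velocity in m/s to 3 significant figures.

For laminar flow, f = 64/Re with Re = ρVD/μ, so Darcy-Weisbach reduces to ΔP = 32μLV/D². Solving for V: V = ΔP·D²/(32μL) = 1360·(0.0149)²/(32·0.00107·151) = 0.0584 m/s.
Check: Re = ρVD/μ = 793·0.0584·0.0149/0.00107 = 644.9 < 2300, so the laminar assumption holds.

V ≈ 0.0584 m/s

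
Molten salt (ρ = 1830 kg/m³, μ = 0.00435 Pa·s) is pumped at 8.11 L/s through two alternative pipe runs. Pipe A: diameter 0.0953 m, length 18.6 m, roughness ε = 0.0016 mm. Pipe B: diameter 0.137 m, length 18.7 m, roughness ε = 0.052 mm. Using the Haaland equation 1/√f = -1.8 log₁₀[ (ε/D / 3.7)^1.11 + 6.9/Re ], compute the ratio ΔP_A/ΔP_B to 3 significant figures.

Pipe A: V = Q/A = 0.00811/0.007133 = 1.137 m/s; Re = 4.558e+04; ε/D = 1.68e-05; Haaland → f = 0.02119; ΔP_A = f(L/D)(ρV²/2) = 4891 Pa.
Pipe B: V = Q/A = 0.00811/0.01474 = 0.5502 m/s; Re = 3.171e+04; ε/D = 0.00038; Haaland → f = 0.0239; ΔP_B = f(L/D)(ρV²/2) = 903.5 Pa.
ΔP_A/ΔP_B = 4891/903.5 = 5.41.

ΔP_A/ΔP_B ≈ 5.41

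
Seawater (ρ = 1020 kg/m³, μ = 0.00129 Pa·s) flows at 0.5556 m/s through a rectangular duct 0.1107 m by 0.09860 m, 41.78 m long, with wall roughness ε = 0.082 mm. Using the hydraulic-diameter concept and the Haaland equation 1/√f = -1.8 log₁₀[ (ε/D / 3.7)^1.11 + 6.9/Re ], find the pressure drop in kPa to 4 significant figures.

Hydraulic diameter D_h = 4A/P = 4·(0.1107·0.0986)/(2·(0.1107+0.0986)) = 0.04366/0.4186 = 0.1043 m.
Re = ρVD_h/μ = 1020·0.5556·0.1043/0.00129 = 4.582e+04.
ε/D_h = 8.2e-05/0.1043 = 0.000786; Haaland gives 1/√f = -1.8 log₁₀[8.38e-05+0.000151] = 6.534, so f = 0.02342.
ΔP = f(L/D_h)(ρV²/2) = 0.02342·41.78/0.1043·157.4 = 1477 Pa.
ΔP = 1.477 kPa.

ΔP ≈ 1.477 kPa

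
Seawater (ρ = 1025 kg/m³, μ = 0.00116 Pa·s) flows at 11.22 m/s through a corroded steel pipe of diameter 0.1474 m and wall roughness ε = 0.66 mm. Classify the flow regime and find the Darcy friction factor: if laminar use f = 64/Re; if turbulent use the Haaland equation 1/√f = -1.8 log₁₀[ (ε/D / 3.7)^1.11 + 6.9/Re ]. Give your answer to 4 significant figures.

Re = ρVD/μ = 1025·11.22·0.1474/0.00116 = 1.461e+06.
Re > 4000 → turbulent. ε/D = 0.00066/0.1474 = 0.00448; Haaland: 1/√f = -1.8 log₁₀[0.000578 + 4.72e-06] = 5.822, so f = 0.0295.

f ≈ 0.02950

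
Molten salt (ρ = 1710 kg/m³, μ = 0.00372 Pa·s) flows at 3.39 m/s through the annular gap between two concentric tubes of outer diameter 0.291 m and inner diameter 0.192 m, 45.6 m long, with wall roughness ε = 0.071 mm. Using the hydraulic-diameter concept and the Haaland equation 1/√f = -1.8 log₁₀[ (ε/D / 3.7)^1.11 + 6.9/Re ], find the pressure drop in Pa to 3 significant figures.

Hydraulic diameter D_h = 4A/P = D_o - D_i = 0.291 - 0.192 = 0.099 m.
Re = ρVD_h/μ = 1710·3.39·0.099/0.00372 = 1.543e+05.
ε/D_h = 7.1e-05/0.099 = 0.000717; Haaland gives 1/√f = -1.8 log₁₀[7.57e-05+4.47e-05] = 7.055, so f = 0.02009.
ΔP = f(L/D_h)(ρV²/2) = 0.02009·45.6/0.099·9826 = 9.093e+04 Pa.

ΔP ≈ 90900 Pa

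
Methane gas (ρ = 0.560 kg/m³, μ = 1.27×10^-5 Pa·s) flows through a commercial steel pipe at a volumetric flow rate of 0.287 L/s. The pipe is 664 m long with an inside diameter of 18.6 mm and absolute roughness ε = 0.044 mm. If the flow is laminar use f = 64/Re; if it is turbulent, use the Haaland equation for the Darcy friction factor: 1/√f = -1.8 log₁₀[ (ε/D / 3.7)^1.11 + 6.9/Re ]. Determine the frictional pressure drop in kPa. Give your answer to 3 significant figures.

Q = 0.287 L/s = 0.287/1000 = 0.000287 m³/s.
Cross-sectional area A = πD²/4 = π(0.0186)²/4 = 0.0002717 m²; mean velocity V = Q/A = 0.000287/0.0002717 = 1.056 m/s.
Reynolds number Re = ρVD/μ = 0.56 · 1.056 · 0.0186 / 1.27e-05 = 866.3.
Re < 2300 → laminar flow, so f = 64/Re = 64/866.3 = 0.07388 (the turbulent correlation is not needed).
Darcy-Weisbach: ΔP = f(L/D)(ρV²/2) = 0.07388·(664/0.0186)·(0.56·1.056²/2) = 0.07388·3.57e+04·0.3124 = 823.9 Pa.
ΔP = 823.9 Pa = 0.824 kPa.

ΔP ≈ 0.824 kPa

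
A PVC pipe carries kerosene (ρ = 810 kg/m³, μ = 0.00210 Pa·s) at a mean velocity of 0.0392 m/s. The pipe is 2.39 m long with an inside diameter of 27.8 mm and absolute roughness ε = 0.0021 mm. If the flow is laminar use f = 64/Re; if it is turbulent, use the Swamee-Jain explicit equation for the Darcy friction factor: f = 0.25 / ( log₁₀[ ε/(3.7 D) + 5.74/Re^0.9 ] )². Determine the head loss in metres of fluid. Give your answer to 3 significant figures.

h_f ≈ 0.00103 m

Reynolds number Re = ρVD/μ = 810 · 0.0392 · 0.0278 / 0.0021 = 420.3.
Re < 2300 → laminar flow, so f = 64/Re = 64/420.3 = 0.1523 (the turbulent correlation is not needed).
Darcy-Weisbach: ΔP = f(L/D)(ρV²/2) = 0.1523·(2.39/0.0278)·(810·0.0392²/2) = 0.1523·85.97·0.6223 = 8.146 Pa.
Head loss h_f = ΔP/(ρg) = 8.146/(810·9.81) = 0.00103 m.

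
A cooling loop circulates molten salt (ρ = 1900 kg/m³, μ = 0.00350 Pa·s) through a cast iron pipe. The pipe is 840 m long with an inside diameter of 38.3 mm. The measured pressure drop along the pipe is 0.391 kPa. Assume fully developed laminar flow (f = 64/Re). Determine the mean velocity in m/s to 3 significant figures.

For laminar flow, f = 64/Re with Re = ρVD/μ, so Darcy-Weisbach reduces to ΔP = 32μLV/D². Solving for V: V = ΔP·D²/(32μL) = 391·(0.0383)²/(32·0.0035·840) = 0.006096 m/s.
Check: Re = ρVD/μ = 1900·0.006096·0.0383/0.0035 = 126.8 < 2300, so the laminar assumption holds.

V ≈ 0.00610 m/s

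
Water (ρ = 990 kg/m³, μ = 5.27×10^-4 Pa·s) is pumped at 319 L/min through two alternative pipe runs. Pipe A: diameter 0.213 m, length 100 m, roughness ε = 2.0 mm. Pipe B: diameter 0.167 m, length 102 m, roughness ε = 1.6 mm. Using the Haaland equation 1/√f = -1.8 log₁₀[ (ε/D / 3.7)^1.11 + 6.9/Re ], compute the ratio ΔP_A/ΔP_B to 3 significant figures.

ΔP_A/ΔP_B ≈ 0.290

Pipe A: V = Q/A = 0.005317/0.03563 = 0.1492 m/s; Re = 5.97e+04; ε/D = 0.00939; Haaland → f = 0.03815; ΔP_A = f(L/D)(ρV²/2) = 197.4 Pa.
Pipe B: V = Q/A = 0.005317/0.0219 = 0.2427 m/s; Re = 7.615e+04; ε/D = 0.00958; Haaland → f = 0.03819; ΔP_B = f(L/D)(ρV²/2) = 680.2 Pa.
ΔP_A/ΔP_B = 197.4/680.2 = 0.290.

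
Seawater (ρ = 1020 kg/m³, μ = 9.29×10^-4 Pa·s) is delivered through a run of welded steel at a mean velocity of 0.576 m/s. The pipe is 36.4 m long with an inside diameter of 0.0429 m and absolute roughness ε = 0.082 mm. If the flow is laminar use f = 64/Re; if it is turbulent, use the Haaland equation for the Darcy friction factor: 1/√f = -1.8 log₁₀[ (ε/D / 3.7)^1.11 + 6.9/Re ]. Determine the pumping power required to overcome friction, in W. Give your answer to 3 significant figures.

Reynolds number Re = ρVD/μ = 1020 · 0.576 · 0.0429 / 0.000929 = 2.713e+04.
Re > 4000 → turbulent. Relative roughness ε/D = 8.2e-05/0.0429 = 0.00191. Haaland: 1/√f = -1.8 log₁₀[(0.00191/3.7)^1.11 + 6.9/2.713e+04] = -1.8 log₁₀[0.000225 + 0.000254] = 5.975, so f = 0.02801.
Darcy-Weisbach: ΔP = f(L/D)(ρV²/2) = 0.02801·(36.4/0.0429)·(1020·0.576²/2) = 0.02801·848.5·169.2 = 4021 Pa.
Q = V·A = 0.576·0.001445 = 0.0008326 m³/s.
Pumping power P = QΔP = 0.0008326·4021 = 3.348 W = 3.35 W.

P ≈ 3.35 W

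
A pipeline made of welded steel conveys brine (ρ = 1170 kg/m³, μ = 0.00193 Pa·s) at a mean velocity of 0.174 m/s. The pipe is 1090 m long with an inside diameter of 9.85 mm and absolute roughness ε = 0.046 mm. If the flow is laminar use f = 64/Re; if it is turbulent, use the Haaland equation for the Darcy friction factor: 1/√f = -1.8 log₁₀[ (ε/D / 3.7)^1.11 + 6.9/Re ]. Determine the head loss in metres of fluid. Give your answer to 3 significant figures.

h_f ≈ 10.5 m

Reynolds number Re = ρVD/μ = 1170 · 0.174 · 0.00985 / 0.00193 = 1039.
Re < 2300 → laminar flow, so f = 64/Re = 64/1039 = 0.0616 (the turbulent correlation is not needed).
Darcy-Weisbach: ΔP = f(L/D)(ρV²/2) = 0.0616·(1090/0.00985)·(1170·0.174²/2) = 0.0616·1.107e+05·17.71 = 1.207e+05 Pa.
Head loss h_f = ΔP/(ρg) = 1.207e+05/(1170·9.81) = 10.5 m.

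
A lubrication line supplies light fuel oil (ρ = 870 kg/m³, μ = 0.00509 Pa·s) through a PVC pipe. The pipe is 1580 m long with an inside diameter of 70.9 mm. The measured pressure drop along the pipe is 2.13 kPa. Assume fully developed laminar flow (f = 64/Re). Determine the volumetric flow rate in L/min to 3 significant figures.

Q ≈ 9.86 L/min

For laminar flow, f = 64/Re with Re = ρVD/μ, so Darcy-Weisbach reduces to ΔP = 32μLV/D². Solving for V: V = ΔP·D²/(32μL) = 2130·(0.0709)²/(32·0.00509·1580) = 0.04161 m/s.
Check: Re = ρVD/μ = 870·0.04161·0.0709/0.00509 = 504.2 < 2300, so the laminar assumption holds.
Q = V·A = 0.04161·(π/4·0.0709²) = 0.0001643 m³/s = 9.86 L/min.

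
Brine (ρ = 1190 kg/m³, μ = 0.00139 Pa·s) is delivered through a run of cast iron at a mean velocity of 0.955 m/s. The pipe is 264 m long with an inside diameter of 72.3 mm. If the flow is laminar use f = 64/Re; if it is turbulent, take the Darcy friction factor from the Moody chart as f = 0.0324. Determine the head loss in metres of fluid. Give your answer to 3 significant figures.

Reynolds number Re = ρVD/μ = 1190 · 0.955 · 0.0723 / 0.00139 = 5.911e+04.
Re > 4000 → turbulent; use the Moody-chart value f = 0.0324.
Darcy-Weisbach: ΔP = f(L/D)(ρV²/2) = 0.0324·(264/0.0723)·(1190·0.955²/2) = 0.0324·3651·542.7 = 6.42e+04 Pa.
Head loss h_f = ΔP/(ρg) = 6.42e+04/(1190·9.81) = 5.50 m.

h_f ≈ 5.50 m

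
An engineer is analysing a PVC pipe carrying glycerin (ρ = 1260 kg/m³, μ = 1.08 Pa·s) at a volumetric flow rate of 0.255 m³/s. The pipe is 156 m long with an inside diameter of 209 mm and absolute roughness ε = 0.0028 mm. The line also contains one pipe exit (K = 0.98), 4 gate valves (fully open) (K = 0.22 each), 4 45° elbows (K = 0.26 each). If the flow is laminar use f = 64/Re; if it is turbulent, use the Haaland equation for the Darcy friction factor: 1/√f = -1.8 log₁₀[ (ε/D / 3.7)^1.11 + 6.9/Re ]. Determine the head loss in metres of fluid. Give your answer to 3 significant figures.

Cross-sectional area A = πD²/4 = π(0.209)²/4 = 0.03431 m²; mean velocity V = Q/A = 0.255/0.03431 = 7.433 m/s.
Reynolds number Re = ρVD/μ = 1260 · 7.433 · 0.209 / 1.08 = 1812.
Re < 2300 → laminar flow, so f = 64/Re = 64/1812 = 0.03531 (the turbulent correlation is not needed).
Total minor-loss coefficient ΣK = 1·0.98 + 4·0.22 + 4·0.26 = 2.9.
ΔP = [f·L/D + ΣK]·(ρV²/2) = [0.03531·156/0.209 + 2.9]·(1260·7.433²/2) = [26.36 + 2.9]·3.481e+04 = 1.018e+06 Pa.
Head loss h_f = ΔP/(ρg) = 1.018e+06/(1260·9.81) = 82.4 m.

h_f ≈ 82.4 m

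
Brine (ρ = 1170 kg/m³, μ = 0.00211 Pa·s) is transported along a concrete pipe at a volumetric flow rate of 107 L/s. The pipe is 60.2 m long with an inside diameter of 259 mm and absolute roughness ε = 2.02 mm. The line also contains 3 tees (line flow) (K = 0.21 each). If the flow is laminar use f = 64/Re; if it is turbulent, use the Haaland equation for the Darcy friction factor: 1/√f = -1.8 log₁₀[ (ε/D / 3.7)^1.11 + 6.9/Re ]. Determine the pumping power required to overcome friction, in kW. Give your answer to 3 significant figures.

Q = 107 L/s = 107/1000 = 0.107 m³/s.
Cross-sectional area A = πD²/4 = π(0.259)²/4 = 0.05269 m²; mean velocity V = Q/A = 0.107/0.05269 = 2.031 m/s.
Reynolds number Re = ρVD/μ = 1170 · 2.031 · 0.259 / 0.00211 = 2.917e+05.
Re > 4000 → turbulent. Relative roughness ε/D = 0.00202/0.259 = 0.0078. Haaland: 1/√f = -1.8 log₁₀[(0.0078/3.7)^1.11 + 6.9/2.917e+05] = -1.8 log₁₀[0.00107 + 2.37e-05] = 5.33, so f = 0.0352.
Total minor-loss coefficient ΣK = 3·0.21 = 0.63.
ΔP = [f·L/D + ΣK]·(ρV²/2) = [0.0352·60.2/0.259 + 0.63]·(1170·2.031²/2) = [8.182 + 0.63]·2413 = 2.126e+04 Pa.
Pumping power P = QΔP = 0.107·2.126e+04 = 2275 W = 2.28 kW.

P ≈ 2.28 kW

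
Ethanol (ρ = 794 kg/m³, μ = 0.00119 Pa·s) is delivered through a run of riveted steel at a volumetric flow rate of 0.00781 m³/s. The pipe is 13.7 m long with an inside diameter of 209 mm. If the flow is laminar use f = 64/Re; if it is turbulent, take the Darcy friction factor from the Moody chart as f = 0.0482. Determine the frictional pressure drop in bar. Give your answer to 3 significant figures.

Cross-sectional area A = πD²/4 = π(0.209)²/4 = 0.03431 m²; mean velocity V = Q/A = 0.00781/0.03431 = 0.2277 m/s.
Reynolds number Re = ρVD/μ = 794 · 0.2277 · 0.209 / 0.00119 = 3.175e+04.
Re > 4000 → turbulent; use the Moody-chart value f = 0.0482.
Darcy-Weisbach: ΔP = f(L/D)(ρV²/2) = 0.0482·(13.7/0.209)·(794·0.2277²/2) = 0.0482·65.55·20.57 = 65.01 Pa.
ΔP = 65.01 Pa = 6.50×10^-4 bar.

ΔP ≈ 6.50×10^-4 bar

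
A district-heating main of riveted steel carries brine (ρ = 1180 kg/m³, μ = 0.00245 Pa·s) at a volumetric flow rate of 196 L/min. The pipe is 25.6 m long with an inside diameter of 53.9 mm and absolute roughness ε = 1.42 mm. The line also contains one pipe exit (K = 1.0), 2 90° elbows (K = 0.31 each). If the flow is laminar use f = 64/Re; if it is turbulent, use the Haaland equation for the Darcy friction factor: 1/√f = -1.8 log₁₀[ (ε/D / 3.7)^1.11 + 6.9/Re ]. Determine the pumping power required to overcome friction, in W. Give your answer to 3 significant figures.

P ≈ 110 W

Q = 196 L/min = 196/60000 = 0.003267 m³/s.
Cross-sectional area A = πD²/4 = π(0.0539)²/4 = 0.002282 m²; mean velocity V = Q/A = 0.003267/0.002282 = 1.432 m/s.
Reynolds number Re = ρVD/μ = 1180 · 1.432 · 0.0539 / 0.00245 = 3.717e+04.
Re > 4000 → turbulent. Relative roughness ε/D = 0.00142/0.0539 = 0.0263. Haaland: 1/√f = -1.8 log₁₀[(0.0263/3.7)^1.11 + 6.9/3.717e+04] = -1.8 log₁₀[0.00413 + 0.000186] = 4.256, so f = 0.0552.
Total minor-loss coefficient ΣK = 1·1 + 2·0.31 = 1.62.
ΔP = [f·L/D + ΣK]·(ρV²/2) = [0.0552·25.6/0.0539 + 1.62]·(1180·1.432²/2) = [26.22 + 1.62]·1209 = 3.366e+04 Pa.
Pumping power P = QΔP = 0.003267·3.366e+04 = 110.0 W = 110 W.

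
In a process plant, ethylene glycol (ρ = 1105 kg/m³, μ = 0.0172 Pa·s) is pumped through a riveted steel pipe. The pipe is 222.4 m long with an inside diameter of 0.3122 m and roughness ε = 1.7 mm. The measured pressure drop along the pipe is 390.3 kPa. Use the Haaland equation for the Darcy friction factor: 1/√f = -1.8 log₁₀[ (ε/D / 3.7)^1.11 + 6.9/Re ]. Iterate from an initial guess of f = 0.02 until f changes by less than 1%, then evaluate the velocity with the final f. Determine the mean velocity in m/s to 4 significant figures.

V ≈ 5.571 m/s

Rearranging Darcy-Weisbach: V = √(2·ΔP·D/(f·L·ρ)). With ε/D = 0.0017/0.3122 = 0.00545, iterate starting from f = 0.02:
  f = 0.02 → V = √(2·3.903e+05·0.3122/(0.02·222.4·1105)) = 7.042 m/s; Re = ρVD/μ = 1.412e+05; f → 0.03181
  f = 0.03181 → V = 5.584 m/s; Re = 1.12e+05; f → 0.03195
Converged (Δf/f < 1%). With the final f = 0.03195: V = √(2·3.903e+05·0.3122/(0.03195·222.4·1105)) = 5.571 m/s.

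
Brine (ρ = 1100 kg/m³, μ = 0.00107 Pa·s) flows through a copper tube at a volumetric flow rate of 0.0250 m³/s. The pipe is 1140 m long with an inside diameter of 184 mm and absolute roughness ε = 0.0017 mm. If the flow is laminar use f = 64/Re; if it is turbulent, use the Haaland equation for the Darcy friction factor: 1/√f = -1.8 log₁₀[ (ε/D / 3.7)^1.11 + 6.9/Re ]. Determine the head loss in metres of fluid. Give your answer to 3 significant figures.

Cross-sectional area A = πD²/4 = π(0.184)²/4 = 0.02659 m²; mean velocity V = Q/A = 0.025/0.02659 = 0.9402 m/s.
Reynolds number Re = ρVD/μ = 1100 · 0.9402 · 0.184 / 0.00107 = 1.778e+05.
Re > 4000 → turbulent. Relative roughness ε/D = 1.7e-06/0.184 = 9.24e-06. Haaland: 1/√f = -1.8 log₁₀[(9.24e-06/3.7)^1.11 + 6.9/1.778e+05] = -1.8 log₁₀[6.04e-07 + 3.88e-05] = 7.928, so f = 0.01591.
Darcy-Weisbach: ΔP = f(L/D)(ρV²/2) = 0.01591·(1140/0.184)·(1100·0.9402²/2) = 0.01591·6196·486.2 = 4.792e+04 Pa.
Head loss h_f = ΔP/(ρg) = 4.792e+04/(1100·9.81) = 4.44 m.

h_f ≈ 4.44 m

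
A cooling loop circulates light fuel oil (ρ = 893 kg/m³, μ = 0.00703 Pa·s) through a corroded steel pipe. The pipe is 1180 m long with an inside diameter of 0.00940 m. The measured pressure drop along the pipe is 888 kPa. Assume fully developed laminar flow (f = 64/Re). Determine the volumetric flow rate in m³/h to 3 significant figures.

For laminar flow, f = 64/Re with Re = ρVD/μ, so Darcy-Weisbach reduces to ΔP = 32μLV/D². Solving for V: V = ΔP·D²/(32μL) = 8.88e+05·(0.0094)²/(32·0.00703·1180) = 0.2956 m/s.
Check: Re = ρVD/μ = 893·0.2956·0.0094/0.00703 = 352.9 < 2300, so the laminar assumption holds.
Q = V·A = 0.2956·(π/4·0.0094²) = 2.051e-05 m³/s = 0.0738 m³/h.

Q ≈ 0.0738 m³/h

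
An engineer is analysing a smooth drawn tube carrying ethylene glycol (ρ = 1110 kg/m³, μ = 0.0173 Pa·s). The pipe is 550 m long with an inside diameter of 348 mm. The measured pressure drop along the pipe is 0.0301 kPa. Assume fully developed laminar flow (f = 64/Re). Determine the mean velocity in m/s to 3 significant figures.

For laminar flow, f = 64/Re with Re = ρVD/μ, so Darcy-Weisbach reduces to ΔP = 32μLV/D². Solving for V: V = ΔP·D²/(32μL) = 30.1·(0.348)²/(32·0.0173·550) = 0.01197 m/s.
Check: Re = ρVD/μ = 1110·0.01197·0.348/0.0173 = 267.3 < 2300, so the laminar assumption holds.

V ≈ 0.0120 m/s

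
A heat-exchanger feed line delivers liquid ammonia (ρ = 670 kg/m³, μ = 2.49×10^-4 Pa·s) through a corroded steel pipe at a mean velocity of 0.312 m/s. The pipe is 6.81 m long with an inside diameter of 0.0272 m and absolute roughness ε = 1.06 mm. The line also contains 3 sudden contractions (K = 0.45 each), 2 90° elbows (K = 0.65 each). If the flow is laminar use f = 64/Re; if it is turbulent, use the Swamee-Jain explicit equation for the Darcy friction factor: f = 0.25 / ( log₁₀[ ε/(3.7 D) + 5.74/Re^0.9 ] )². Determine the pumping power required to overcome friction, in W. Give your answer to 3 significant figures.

P ≈ 0.113 W

Reynolds number Re = ρVD/μ = 670 · 0.312 · 0.0272 / 0.000249 = 2.283e+04.
Re > 4000 → turbulent. Relative roughness ε/D = 0.00106/0.0272 = 0.039. Swamee-Jain: f = 0.25/(log₁₀[0.039/3.7 + 5.74/2.283e+04^0.9])² = 0.25/(log₁₀[0.0105 + 0.000686])² = 0.25/(-1.95)² = 0.06574.
Total minor-loss coefficient ΣK = 3·0.45 + 2·0.65 = 2.65.
ΔP = [f·L/D + ΣK]·(ρV²/2) = [0.06574·6.81/0.0272 + 2.65]·(670·0.312²/2) = [16.46 + 2.65]·32.61 = 623.2 Pa.
Q = V·A = 0.312·0.0005811 = 0.0001813 m³/s.
Pumping power P = QΔP = 0.0001813·623.2 = 0.1130 W = 0.113 W.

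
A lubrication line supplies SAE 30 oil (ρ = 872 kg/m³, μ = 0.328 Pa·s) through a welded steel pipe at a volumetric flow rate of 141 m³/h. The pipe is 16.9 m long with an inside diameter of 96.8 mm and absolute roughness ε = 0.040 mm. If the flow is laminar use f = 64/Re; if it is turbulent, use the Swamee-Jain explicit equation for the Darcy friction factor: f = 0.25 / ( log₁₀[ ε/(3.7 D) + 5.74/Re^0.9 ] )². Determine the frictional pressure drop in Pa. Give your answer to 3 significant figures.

Q = 141 m³/h = 141/3600 = 0.03917 m³/s.
Cross-sectional area A = πD²/4 = π(0.0968)²/4 = 0.007359 m²; mean velocity V = Q/A = 0.03917/0.007359 = 5.322 m/s.
Reynolds number Re = ρVD/μ = 872 · 5.322 · 0.0968 / 0.328 = 1370.
Re < 2300 → laminar flow, so f = 64/Re = 64/1370 = 0.04673 (the turbulent correlation is not needed).
Darcy-Weisbach: ΔP = f(L/D)(ρV²/2) = 0.04673·(16.9/0.0968)·(872·5.322²/2) = 0.04673·174.6·1.235e+04 = 1.007e+05 Pa.

ΔP ≈ 101000 Pa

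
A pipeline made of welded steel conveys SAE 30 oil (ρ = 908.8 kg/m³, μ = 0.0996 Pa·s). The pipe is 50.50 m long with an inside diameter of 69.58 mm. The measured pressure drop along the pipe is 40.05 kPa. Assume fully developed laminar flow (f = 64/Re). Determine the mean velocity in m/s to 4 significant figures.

V ≈ 1.205 m/s

For laminar flow, f = 64/Re with Re = ρVD/μ, so Darcy-Weisbach reduces to ΔP = 32μLV/D². Solving for V: V = ΔP·D²/(32μL) = 4.005e+04·(0.06958)²/(32·0.0996·50.5) = 1.205 m/s.
Check: Re = ρVD/μ = 908.8·1.205·0.06958/0.0996 = 764.8 < 2300, so the laminar assumption holds.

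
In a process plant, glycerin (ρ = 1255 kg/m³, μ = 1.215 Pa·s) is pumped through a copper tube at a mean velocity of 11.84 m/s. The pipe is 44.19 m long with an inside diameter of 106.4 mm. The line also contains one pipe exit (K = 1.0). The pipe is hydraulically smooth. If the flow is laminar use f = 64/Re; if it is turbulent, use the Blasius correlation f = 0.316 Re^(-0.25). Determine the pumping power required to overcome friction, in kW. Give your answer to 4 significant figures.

P ≈ 198.4 kW

Reynolds number Re = ρVD/μ = 1255 · 11.84 · 0.1064 / 1.22 = 1301.
Re < 2300 → laminar flow, so f = 64/Re = 64/1301 = 0.04918 (the turbulent correlation is not needed).
Total minor-loss coefficient ΣK = 1·1 = 1.
ΔP = [f·L/D + ΣK]·(ρV²/2) = [0.04918·44.19/0.1064 + 1]·(1255·11.84²/2) = [20.43 + 1]·8.797e+04 = 1.885e+06 Pa.
Q = V·A = 11.84·0.008891 = 0.1053 m³/s.
Pumping power P = QΔP = 0.1053·1.885e+06 = 198430 W = 198.4 kW.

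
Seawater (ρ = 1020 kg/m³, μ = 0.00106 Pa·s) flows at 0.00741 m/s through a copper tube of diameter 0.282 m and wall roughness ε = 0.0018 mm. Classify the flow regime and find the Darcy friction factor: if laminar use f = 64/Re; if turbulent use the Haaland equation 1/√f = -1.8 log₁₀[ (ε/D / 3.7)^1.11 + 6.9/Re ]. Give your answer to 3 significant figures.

f ≈ 0.0318

Re = ρVD/μ = 1020·0.00741·0.282/0.00106 = 2011.
Re < 2300 → laminar, so f = 64/Re = 0.03183 (roughness is irrelevant in laminar flow).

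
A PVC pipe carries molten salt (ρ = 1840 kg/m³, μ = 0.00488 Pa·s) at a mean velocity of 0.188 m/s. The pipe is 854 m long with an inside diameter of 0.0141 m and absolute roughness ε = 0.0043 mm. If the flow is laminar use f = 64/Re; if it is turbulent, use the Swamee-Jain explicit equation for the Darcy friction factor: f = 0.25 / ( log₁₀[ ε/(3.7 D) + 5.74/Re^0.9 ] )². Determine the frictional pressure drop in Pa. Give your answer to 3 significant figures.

Reynolds number Re = ρVD/μ = 1840 · 0.188 · 0.0141 / 0.00488 = 999.5.
Re < 2300 → laminar flow, so f = 64/Re = 64/999.5 = 0.06403 (the turbulent correlation is not needed).
Darcy-Weisbach: ΔP = f(L/D)(ρV²/2) = 0.06403·(854/0.0141)·(1840·0.188²/2) = 0.06403·6.057e+04·32.52 = 1.261e+05 Pa.

ΔP ≈ 126000 Pa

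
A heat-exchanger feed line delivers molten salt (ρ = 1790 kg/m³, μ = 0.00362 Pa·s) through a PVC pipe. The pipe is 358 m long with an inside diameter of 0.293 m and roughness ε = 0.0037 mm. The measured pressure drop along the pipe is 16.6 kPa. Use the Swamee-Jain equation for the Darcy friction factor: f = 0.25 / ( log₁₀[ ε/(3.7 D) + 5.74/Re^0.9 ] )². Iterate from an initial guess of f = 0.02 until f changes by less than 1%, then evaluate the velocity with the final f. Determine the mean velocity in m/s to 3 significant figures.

Rearranging Darcy-Weisbach: V = √(2·ΔP·D/(f·L·ρ)). With ε/D = 3.7e-06/0.293 = 1.26e-05, iterate starting from f = 0.02:
  f = 0.02 → V = √(2·1.66e+04·0.293/(0.02·358·1790)) = 0.8712 m/s; Re = ρVD/μ = 1.262e+05; f → 0.01711
  f = 0.01711 → V = 0.9418 m/s; Re = 1.365e+05; f → 0.01685
  f = 0.01685 → V = 0.9492 m/s; Re = 1.375e+05; f → 0.01682
Converged (Δf/f < 1%). With the final f = 0.01682: V = √(2·1.66e+04·0.293/(0.01682·358·1790)) = 0.9499 m/s.

V ≈ 0.950 m/s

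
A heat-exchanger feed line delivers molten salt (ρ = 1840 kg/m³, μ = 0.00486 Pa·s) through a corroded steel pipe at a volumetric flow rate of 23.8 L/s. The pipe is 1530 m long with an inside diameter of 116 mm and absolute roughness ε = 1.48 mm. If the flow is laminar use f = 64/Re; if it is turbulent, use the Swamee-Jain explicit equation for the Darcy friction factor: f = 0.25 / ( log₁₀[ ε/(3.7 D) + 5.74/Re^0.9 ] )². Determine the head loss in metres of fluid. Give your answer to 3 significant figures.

Q = 23.8 L/s = 23.8/1000 = 0.0238 m³/s.
Cross-sectional area A = πD²/4 = π(0.116)²/4 = 0.01057 m²; mean velocity V = Q/A = 0.0238/0.01057 = 2.252 m/s.
Reynolds number Re = ρVD/μ = 1840 · 2.252 · 0.116 / 0.00486 = 9.89e+04.
Re > 4000 → turbulent. Relative roughness ε/D = 0.00148/0.116 = 0.0128. Swamee-Jain: f = 0.25/(log₁₀[0.0128/3.7 + 5.74/9.89e+04^0.9])² = 0.25/(log₁₀[0.00345 + 0.000183])² = 0.25/(-2.44)² = 0.04199.
Darcy-Weisbach: ΔP = f(L/D)(ρV²/2) = 0.04199·(1530/0.116)·(1840·2.252²/2) = 0.04199·1.319e+04·4666 = 2.584e+06 Pa.
Head loss h_f = ΔP/(ρg) = 2.584e+06/(1840·9.81) = 143 m.

h_f ≈ 143 m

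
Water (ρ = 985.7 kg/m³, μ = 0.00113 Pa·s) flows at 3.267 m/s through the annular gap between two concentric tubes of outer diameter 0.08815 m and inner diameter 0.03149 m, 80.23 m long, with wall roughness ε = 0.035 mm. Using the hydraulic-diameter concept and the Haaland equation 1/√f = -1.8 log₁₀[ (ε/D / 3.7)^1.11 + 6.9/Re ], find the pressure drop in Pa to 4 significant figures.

Hydraulic diameter D_h = 4A/P = D_o - D_i = 0.08815 - 0.03149 = 0.05666 m.
Re = ρVD_h/μ = 985.7·3.267·0.05666/0.00113 = 1.615e+05.
ε/D_h = 3.5e-05/0.05666 = 0.000618; Haaland gives 1/√f = -1.8 log₁₀[6.41e-05+4.27e-05] = 7.148, so f = 0.01957.
ΔP = f(L/D_h)(ρV²/2) = 0.01957·80.23/0.05666·5260 = 1.458e+05 Pa.

ΔP ≈ 145800 Pa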